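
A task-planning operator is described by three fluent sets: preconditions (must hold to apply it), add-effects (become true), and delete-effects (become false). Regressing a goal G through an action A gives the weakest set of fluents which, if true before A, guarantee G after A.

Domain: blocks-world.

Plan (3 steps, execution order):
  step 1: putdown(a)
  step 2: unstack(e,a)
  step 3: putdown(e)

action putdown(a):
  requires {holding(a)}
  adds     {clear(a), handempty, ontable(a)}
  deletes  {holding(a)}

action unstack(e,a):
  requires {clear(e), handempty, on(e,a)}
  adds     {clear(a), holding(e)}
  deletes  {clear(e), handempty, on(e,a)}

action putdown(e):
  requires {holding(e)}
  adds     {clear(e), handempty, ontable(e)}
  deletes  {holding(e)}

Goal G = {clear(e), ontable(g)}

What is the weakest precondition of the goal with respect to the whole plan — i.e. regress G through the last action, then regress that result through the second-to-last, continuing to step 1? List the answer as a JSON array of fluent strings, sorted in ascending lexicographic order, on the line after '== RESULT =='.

Regress step by step:
  through step 3 (putdown(e)): drop {clear(e)}, keep {ontable(g)}, require {holding(e)}
    → {holding(e), ontable(g)}
  through step 2 (unstack(e,a)): drop {holding(e)}, keep {ontable(g)}, require {clear(e), handempty, on(e,a)}
    → {clear(e), handempty, on(e,a), ontable(g)}
  through step 1 (putdown(a)): drop {handempty}, keep {clear(e), on(e,a), ontable(g)}, require {holding(a)}
    → {clear(e), holding(a), on(e,a), ontable(g)}

== RESULT ==
["clear(e)", "holding(a)", "on(e,a)", "ontable(g)"]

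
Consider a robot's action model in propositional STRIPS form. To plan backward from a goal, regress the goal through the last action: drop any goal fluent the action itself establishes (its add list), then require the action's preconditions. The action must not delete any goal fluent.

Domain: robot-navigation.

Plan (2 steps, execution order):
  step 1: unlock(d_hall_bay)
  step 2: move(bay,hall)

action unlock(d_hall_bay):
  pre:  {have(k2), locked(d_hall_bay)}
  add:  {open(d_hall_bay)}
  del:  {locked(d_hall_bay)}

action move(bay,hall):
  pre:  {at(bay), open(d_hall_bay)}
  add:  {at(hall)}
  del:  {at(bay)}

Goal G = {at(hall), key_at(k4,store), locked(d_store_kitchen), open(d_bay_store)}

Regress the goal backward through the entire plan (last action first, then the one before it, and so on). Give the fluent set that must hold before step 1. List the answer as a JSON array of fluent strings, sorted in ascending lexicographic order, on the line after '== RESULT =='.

Regress step by step:
  through step 2 (move(bay,hall)): drop {at(hall)}, keep {key_at(k4,store), locked(d_store_kitchen), open(d_bay_store)}, require {at(bay), open(d_hall_bay)}
    → {at(bay), key_at(k4,store), locked(d_store_kitchen), open(d_bay_store), open(d_hall_bay)}
  through step 1 (unlock(d_hall_bay)): drop {open(d_hall_bay)}, keep {at(bay), key_at(k4,store), locked(d_store_kitchen), open(d_bay_store)}, require {have(k2), locked(d_hall_bay)}
    → {at(bay), have(k2), key_at(k4,store), locked(d_hall_bay), locked(d_store_kitchen), open(d_bay_store)}

== RESULT ==
["at(bay)", "have(k2)", "key_at(k4,store)", "locked(d_hall_bay)", "locked(d_store_kitchen)", "open(d_bay_store)"]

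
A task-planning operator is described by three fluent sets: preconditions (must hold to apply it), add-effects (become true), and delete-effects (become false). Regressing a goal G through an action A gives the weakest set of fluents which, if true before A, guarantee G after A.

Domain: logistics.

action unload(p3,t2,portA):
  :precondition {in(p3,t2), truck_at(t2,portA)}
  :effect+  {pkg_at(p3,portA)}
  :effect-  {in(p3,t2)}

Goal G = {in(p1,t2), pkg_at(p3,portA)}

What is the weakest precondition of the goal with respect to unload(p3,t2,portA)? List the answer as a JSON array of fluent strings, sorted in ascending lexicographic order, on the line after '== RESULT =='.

Regress:
  G ∩ del = {}  (empty — regression defined)
  G \ add = {in(p1,t2), pkg_at(p3,portA)} \ {pkg_at(p3,portA)} = {in(p1,t2)}
  ∪ pre   = {in(p1,t2)} ∪ {in(p3,t2), truck_at(t2,portA)}
          = {in(p1,t2), in(p3,t2), truck_at(t2,portA)}

== RESULT ==
["in(p1,t2)", "in(p3,t2)", "truck_at(t2,portA)"]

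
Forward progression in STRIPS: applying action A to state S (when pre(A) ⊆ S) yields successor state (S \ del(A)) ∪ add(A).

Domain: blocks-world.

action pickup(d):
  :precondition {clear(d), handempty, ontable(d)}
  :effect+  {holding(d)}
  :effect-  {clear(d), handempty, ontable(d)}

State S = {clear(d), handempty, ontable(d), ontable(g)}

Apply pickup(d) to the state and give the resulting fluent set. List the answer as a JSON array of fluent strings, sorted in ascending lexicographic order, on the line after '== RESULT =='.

Compute (S \ del) ∪ add:
  pre ⊆ S: {clear(d), handempty, ontable(d)} ⊆ S  — applicable
  S \ del = {ontable(g)}
  ∪ add   = {holding(d), ontable(g)}

== RESULT ==
["holding(d)", "ontable(g)"]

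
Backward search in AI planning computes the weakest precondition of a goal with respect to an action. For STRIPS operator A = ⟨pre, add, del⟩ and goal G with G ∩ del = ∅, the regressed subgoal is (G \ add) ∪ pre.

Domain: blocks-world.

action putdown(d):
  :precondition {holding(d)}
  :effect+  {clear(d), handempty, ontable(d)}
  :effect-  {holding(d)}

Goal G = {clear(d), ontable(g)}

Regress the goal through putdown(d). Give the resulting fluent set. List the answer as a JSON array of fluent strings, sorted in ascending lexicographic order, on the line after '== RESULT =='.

Regress:
  G ∩ del = {}  (empty — regression defined)
  G \ add = {clear(d), ontable(g)} \ {clear(d), handempty, ontable(d)} = {ontable(g)}
  ∪ pre   = {ontable(g)} ∪ {holding(d)}
          = {holding(d), ontable(g)}

== RESULT ==
["holding(d)", "ontable(g)"]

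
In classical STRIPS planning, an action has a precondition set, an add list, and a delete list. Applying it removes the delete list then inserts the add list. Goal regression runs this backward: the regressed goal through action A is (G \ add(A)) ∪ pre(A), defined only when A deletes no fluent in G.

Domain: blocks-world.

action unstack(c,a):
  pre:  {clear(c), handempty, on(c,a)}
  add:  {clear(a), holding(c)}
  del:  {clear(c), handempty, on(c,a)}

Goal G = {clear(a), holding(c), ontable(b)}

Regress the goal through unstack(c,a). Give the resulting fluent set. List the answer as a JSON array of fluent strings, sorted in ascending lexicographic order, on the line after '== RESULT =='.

Compute (G \ add) ∪ pre:
  G ∩ del = {}  (empty — regression defined)
  G \ add = {clear(a), holding(c), ontable(b)} \ {clear(a), holding(c)} = {ontable(b)}
  ∪ pre   = {ontable(b)} ∪ {clear(c), handempty, on(c,a)}
          = {clear(c), handempty, on(c,a), ontable(b)}

== RESULT ==
["clear(c)", "handempty", "on(c,a)", "ontable(b)"]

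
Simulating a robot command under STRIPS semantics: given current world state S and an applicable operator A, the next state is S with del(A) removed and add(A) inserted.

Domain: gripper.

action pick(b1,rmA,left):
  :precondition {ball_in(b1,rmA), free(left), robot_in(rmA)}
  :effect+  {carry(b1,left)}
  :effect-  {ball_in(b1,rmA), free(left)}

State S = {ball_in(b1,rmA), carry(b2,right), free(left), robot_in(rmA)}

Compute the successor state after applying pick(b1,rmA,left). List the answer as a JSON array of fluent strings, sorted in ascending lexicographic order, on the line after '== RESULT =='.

Progress:
  pre ⊆ S: {ball_in(b1,rmA), free(left), robot_in(rmA)} ⊆ S  — applicable
  S \ del = {carry(b2,right), robot_in(rmA)}
  ∪ add   = {carry(b1,left), carry(b2,right), robot_in(rmA)}

== RESULT ==
["carry(b1,left)", "carry(b2,right)", "robot_in(rmA)"]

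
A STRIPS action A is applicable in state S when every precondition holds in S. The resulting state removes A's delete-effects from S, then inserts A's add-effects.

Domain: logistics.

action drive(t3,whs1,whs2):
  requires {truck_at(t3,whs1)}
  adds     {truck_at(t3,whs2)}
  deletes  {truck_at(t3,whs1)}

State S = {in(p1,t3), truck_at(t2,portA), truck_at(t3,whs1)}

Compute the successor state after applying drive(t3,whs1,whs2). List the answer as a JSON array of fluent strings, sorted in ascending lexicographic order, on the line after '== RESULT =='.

Progress:
  pre ⊆ S: {truck_at(t3,whs1)} ⊆ S  — applicable
  S \ del = {in(p1,t3), truck_at(t2,portA)}
  ∪ add   = {in(p1,t3), truck_at(t2,portA), truck_at(t3,whs2)}

== RESULT ==
["in(p1,t3)", "truck_at(t2,portA)", "truck_at(t3,whs2)"]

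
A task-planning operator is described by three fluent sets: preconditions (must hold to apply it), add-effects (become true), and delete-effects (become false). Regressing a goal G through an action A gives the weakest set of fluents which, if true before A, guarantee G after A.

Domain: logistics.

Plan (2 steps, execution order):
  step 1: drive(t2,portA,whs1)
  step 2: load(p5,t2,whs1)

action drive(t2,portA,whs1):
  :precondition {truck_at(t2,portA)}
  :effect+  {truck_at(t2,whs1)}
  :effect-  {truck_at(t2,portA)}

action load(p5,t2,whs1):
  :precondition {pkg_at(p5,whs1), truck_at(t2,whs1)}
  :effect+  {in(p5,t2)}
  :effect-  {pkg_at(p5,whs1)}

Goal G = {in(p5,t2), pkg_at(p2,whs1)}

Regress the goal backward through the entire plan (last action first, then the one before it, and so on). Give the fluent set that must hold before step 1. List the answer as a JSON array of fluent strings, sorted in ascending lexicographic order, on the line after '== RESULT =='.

Regress step by step:
  through step 2 (load(p5,t2,whs1)): drop {in(p5,t2)}, keep {pkg_at(p2,whs1)}, require {pkg_at(p5,whs1), truck_at(t2,whs1)}
    → {pkg_at(p2,whs1), pkg_at(p5,whs1), truck_at(t2,whs1)}
  through step 1 (drive(t2,portA,whs1)): drop {truck_at(t2,whs1)}, keep {pkg_at(p2,whs1), pkg_at(p5,whs1)}, require {truck_at(t2,portA)}
    → {pkg_at(p2,whs1), pkg_at(p5,whs1), truck_at(t2,portA)}

== RESULT ==
["pkg_at(p2,whs1)", "pkg_at(p5,whs1)", "truck_at(t2,portA)"]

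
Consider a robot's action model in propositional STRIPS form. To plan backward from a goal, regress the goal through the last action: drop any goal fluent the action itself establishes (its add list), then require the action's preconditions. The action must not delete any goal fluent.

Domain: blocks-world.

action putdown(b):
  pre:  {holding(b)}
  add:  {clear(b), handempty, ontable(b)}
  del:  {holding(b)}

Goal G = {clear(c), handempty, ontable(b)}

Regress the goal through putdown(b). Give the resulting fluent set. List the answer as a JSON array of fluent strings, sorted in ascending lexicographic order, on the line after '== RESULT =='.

Regress:
  G ∩ del = {}  (empty — regression defined)
  G \ add = {clear(c), handempty, ontable(b)} \ {clear(b), handempty, ontable(b)} = {clear(c)}
  ∪ pre   = {clear(c)} ∪ {holding(b)}
          = {clear(c), holding(b)}

== RESULT ==
["clear(c)", "holding(b)"]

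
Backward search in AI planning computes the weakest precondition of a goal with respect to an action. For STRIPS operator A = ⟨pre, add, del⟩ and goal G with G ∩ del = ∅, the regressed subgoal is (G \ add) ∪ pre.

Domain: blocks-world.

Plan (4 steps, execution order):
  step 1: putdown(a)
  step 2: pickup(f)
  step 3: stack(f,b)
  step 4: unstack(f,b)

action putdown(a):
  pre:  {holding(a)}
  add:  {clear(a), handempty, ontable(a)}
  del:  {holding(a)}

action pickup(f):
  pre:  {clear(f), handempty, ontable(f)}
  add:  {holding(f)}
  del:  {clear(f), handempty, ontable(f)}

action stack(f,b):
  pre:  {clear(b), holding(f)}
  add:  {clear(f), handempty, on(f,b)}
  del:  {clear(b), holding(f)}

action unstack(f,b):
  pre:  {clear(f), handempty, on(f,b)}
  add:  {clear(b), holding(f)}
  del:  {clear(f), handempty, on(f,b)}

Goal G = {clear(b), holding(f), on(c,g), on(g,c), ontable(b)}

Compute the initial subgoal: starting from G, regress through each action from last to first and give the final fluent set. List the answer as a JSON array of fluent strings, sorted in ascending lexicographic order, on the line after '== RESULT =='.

Regress step by step:
  through step 4 (unstack(f,b)): drop {clear(b), holding(f)}, keep {on(c,g), on(g,c), ontable(b)}, require {clear(f), handempty, on(f,b)}
    → {clear(f), handempty, on(c,g), on(f,b), on(g,c), ontable(b)}
  through step 3 (stack(f,b)): drop {clear(f), handempty, on(f,b)}, keep {on(c,g), on(g,c), ontable(b)}, require {clear(b), holding(f)}
    → {clear(b), holding(f), on(c,g), on(g,c), ontable(b)}
  through step 2 (pickup(f)): drop {holding(f)}, keep {clear(b), on(c,g), on(g,c), ontable(b)}, require {clear(f), handempty, ontable(f)}
    → {clear(b), clear(f), handempty, on(c,g), on(g,c), ontable(b), ontable(f)}
  through step 1 (putdown(a)): drop {handempty}, keep {clear(b), clear(f), on(c,g), on(g,c), ontable(b), ontable(f)}, require {holding(a)}
    → {clear(b), clear(f), holding(a), on(c,g), on(g,c), ontable(b), ontable(f)}

== RESULT ==
["clear(b)", "clear(f)", "holding(a)", "on(c,g)", "on(g,c)", "ontable(b)", "ontable(f)"]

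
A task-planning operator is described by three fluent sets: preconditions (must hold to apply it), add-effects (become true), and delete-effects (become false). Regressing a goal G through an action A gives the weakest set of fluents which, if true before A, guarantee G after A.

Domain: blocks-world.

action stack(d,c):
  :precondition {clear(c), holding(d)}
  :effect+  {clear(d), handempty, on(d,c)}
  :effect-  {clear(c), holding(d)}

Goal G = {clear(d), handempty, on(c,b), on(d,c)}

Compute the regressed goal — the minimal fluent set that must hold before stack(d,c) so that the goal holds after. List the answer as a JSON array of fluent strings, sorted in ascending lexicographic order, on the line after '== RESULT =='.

Regress:
  G ∩ del = {}  (empty — regression defined)
  G \ add = {clear(d), handempty, on(c,b), on(d,c)} \ {clear(d), handempty, on(d,c)} = {on(c,b)}
  ∪ pre   = {on(c,b)} ∪ {clear(c), holding(d)}
          = {clear(c), holding(d), on(c,b)}

== RESULT ==
["clear(c)", "holding(d)", "on(c,b)"]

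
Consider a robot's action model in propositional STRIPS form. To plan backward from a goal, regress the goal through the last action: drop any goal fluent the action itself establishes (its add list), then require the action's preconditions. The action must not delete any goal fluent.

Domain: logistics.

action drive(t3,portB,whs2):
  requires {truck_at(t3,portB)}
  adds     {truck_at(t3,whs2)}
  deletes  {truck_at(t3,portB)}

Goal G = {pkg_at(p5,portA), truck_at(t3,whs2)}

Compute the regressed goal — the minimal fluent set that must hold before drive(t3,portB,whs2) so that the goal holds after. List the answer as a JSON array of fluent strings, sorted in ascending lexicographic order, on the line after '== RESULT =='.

Compute (G \ add) ∪ pre:
  G ∩ del = {}  (empty — regression defined)
  G \ add = {pkg_at(p5,portA), truck_at(t3,whs2)} \ {truck_at(t3,whs2)} = {pkg_at(p5,portA)}
  ∪ pre   = {pkg_at(p5,portA)} ∪ {truck_at(t3,portB)}
          = {pkg_at(p5,portA), truck_at(t3,portB)}

== RESULT ==
["pkg_at(p5,portA)", "truck_at(t3,portB)"]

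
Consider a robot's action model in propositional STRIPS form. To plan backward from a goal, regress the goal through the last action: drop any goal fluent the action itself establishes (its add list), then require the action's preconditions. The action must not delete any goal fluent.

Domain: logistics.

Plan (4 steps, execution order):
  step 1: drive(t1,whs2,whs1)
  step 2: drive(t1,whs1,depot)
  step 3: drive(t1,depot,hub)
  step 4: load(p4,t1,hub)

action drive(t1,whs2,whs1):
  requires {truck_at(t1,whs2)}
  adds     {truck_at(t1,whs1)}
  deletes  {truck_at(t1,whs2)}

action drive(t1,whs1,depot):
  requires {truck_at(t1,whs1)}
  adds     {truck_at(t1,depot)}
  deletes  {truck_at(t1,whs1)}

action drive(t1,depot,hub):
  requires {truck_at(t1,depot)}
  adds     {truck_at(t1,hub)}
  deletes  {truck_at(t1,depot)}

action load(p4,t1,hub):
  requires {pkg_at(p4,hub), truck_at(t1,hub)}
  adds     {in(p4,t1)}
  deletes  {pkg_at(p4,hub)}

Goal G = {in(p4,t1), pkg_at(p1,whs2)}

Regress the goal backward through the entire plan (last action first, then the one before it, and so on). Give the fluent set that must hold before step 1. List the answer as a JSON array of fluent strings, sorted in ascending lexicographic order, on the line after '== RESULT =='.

Work backward from the goal:
  through step 4 (load(p4,t1,hub)): drop {in(p4,t1)}, keep {pkg_at(p1,whs2)}, require {pkg_at(p4,hub), truck_at(t1,hub)}
    → {pkg_at(p1,whs2), pkg_at(p4,hub), truck_at(t1,hub)}
  through step 3 (drive(t1,depot,hub)): drop {truck_at(t1,hub)}, keep {pkg_at(p1,whs2), pkg_at(p4,hub)}, require {truck_at(t1,depot)}
    → {pkg_at(p1,whs2), pkg_at(p4,hub), truck_at(t1,depot)}
  through step 2 (drive(t1,whs1,depot)): drop {truck_at(t1,depot)}, keep {pkg_at(p1,whs2), pkg_at(p4,hub)}, require {truck_at(t1,whs1)}
    → {pkg_at(p1,whs2), pkg_at(p4,hub), truck_at(t1,whs1)}
  through step 1 (drive(t1,whs2,whs1)): drop {truck_at(t1,whs1)}, keep {pkg_at(p1,whs2), pkg_at(p4,hub)}, require {truck_at(t1,whs2)}
    → {pkg_at(p1,whs2), pkg_at(p4,hub), truck_at(t1,whs2)}

== RESULT ==
["pkg_at(p1,whs2)", "pkg_at(p4,hub)", "truck_at(t1,whs2)"]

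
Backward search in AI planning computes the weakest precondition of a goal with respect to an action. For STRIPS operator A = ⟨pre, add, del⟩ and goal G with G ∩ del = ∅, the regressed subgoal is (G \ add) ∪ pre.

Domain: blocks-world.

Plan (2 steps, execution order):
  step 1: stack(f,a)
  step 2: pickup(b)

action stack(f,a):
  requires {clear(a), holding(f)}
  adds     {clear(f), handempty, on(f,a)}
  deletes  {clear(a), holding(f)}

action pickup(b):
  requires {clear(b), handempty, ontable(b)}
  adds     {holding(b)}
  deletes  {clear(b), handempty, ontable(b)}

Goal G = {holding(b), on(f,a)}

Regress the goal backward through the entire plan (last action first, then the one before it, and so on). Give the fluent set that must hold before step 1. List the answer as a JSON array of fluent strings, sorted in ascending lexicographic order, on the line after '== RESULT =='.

Regress step by step:
  through step 2 (pickup(b)): drop {holding(b)}, keep {on(f,a)}, require {clear(b), handempty, ontable(b)}
    → {clear(b), handempty, on(f,a), ontable(b)}
  through step 1 (stack(f,a)): drop {handempty, on(f,a)}, keep {clear(b), ontable(b)}, require {clear(a), holding(f)}
    → {clear(a), clear(b), holding(f), ontable(b)}

== RESULT ==
["clear(a)", "clear(b)", "holding(f)", "ontable(b)"]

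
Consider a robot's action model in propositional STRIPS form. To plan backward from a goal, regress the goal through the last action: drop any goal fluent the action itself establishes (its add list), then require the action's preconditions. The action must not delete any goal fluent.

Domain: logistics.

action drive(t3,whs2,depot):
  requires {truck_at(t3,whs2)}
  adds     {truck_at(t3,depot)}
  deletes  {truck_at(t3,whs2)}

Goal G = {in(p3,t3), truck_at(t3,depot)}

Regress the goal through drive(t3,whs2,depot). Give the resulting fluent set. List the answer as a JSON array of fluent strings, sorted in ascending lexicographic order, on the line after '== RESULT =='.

Regress:
  G ∩ del = {}  (empty — regression defined)
  G \ add = {in(p3,t3), truck_at(t3,depot)} \ {truck_at(t3,depot)} = {in(p3,t3)}
  ∪ pre   = {in(p3,t3)} ∪ {truck_at(t3,whs2)}
          = {in(p3,t3), truck_at(t3,whs2)}

== RESULT ==
["in(p3,t3)", "truck_at(t3,whs2)"]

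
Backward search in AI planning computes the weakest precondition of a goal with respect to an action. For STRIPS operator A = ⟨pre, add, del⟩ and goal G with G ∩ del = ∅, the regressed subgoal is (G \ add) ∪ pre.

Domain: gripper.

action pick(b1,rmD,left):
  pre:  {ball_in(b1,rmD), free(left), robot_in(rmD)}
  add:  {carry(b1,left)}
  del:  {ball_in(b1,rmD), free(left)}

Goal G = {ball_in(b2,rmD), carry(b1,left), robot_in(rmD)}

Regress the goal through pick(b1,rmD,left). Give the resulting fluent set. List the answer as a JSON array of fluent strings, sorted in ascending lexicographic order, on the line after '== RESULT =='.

Compute (G \ add) ∪ pre:
  G ∩ del = {}  (empty — regression defined)
  G \ add = {ball_in(b2,rmD), carry(b1,left), robot_in(rmD)} \ {carry(b1,left)} = {ball_in(b2,rmD), robot_in(rmD)}
  ∪ pre   = {ball_in(b2,rmD), robot_in(rmD)} ∪ {ball_in(b1,rmD), free(left), robot_in(rmD)}
          = {ball_in(b1,rmD), ball_in(b2,rmD), free(left), robot_in(rmD)}

== RESULT ==
["ball_in(b1,rmD)", "ball_in(b2,rmD)", "free(left)", "robot_in(rmD)"]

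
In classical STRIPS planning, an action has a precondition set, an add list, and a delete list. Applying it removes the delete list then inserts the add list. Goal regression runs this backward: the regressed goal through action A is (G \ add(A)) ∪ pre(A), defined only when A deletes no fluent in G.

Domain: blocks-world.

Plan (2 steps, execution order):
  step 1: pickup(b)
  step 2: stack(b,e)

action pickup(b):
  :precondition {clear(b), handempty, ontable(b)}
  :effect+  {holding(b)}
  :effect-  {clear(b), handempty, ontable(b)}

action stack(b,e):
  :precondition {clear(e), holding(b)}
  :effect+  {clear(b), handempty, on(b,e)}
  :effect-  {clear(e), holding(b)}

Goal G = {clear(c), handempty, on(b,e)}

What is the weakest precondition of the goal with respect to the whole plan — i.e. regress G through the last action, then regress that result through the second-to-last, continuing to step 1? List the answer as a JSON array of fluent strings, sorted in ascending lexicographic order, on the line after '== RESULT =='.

Work backward from the goal:
  through step 2 (stack(b,e)): drop {handempty, on(b,e)}, keep {clear(c)}, require {clear(e), holding(b)}
    → {clear(c), clear(e), holding(b)}
  through step 1 (pickup(b)): drop {holding(b)}, keep {clear(c), clear(e)}, require {clear(b), handempty, ontable(b)}
    → {clear(b), clear(c), clear(e), handempty, ontable(b)}

== RESULT ==
["clear(b)", "clear(c)", "clear(e)", "handempty", "ontable(b)"]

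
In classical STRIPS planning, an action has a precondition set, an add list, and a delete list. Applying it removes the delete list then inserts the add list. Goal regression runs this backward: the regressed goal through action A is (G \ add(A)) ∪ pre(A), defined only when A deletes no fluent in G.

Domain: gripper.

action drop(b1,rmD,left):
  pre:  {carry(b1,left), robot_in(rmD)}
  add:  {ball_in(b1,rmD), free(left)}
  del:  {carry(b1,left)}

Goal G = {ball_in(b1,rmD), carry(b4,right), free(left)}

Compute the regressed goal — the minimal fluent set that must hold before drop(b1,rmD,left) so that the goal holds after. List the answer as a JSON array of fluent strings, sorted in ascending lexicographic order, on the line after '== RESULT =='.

Regress:
  G ∩ del = {}  (empty — regression defined)
  G \ add = {ball_in(b1,rmD), carry(b4,right), free(left)} \ {ball_in(b1,rmD), free(left)} = {carry(b4,right)}
  ∪ pre   = {carry(b4,right)} ∪ {carry(b1,left), robot_in(rmD)}
          = {carry(b1,left), carry(b4,right), robot_in(rmD)}

== RESULT ==
["carry(b1,left)", "carry(b4,right)", "robot_in(rmD)"]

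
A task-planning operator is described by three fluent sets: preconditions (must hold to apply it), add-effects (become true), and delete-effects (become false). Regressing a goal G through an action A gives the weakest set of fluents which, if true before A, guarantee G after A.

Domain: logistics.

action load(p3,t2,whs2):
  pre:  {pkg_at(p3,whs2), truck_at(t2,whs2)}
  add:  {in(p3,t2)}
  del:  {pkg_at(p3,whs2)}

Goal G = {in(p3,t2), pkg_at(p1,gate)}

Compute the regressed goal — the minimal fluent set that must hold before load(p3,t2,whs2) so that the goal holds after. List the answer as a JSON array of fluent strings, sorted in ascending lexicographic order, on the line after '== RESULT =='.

Compute (G \ add) ∪ pre:
  G ∩ del = {}  (empty — regression defined)
  G \ add = {in(p3,t2), pkg_at(p1,gate)} \ {in(p3,t2)} = {pkg_at(p1,gate)}
  ∪ pre   = {pkg_at(p1,gate)} ∪ {pkg_at(p3,whs2), truck_at(t2,whs2)}
          = {pkg_at(p1,gate), pkg_at(p3,whs2), truck_at(t2,whs2)}

== RESULT ==
["pkg_at(p1,gate)", "pkg_at(p3,whs2)", "truck_at(t2,whs2)"]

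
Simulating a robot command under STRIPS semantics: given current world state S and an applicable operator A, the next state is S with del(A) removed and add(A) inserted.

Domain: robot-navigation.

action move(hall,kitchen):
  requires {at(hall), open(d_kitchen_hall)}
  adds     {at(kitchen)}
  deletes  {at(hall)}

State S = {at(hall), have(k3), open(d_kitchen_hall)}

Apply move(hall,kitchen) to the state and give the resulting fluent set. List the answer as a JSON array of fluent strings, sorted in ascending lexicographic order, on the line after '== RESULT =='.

Compute (S \ del) ∪ add:
  pre ⊆ S: {at(hall), open(d_kitchen_hall)} ⊆ S  — applicable
  S \ del = {have(k3), open(d_kitchen_hall)}
  ∪ add   = {at(kitchen), have(k3), open(d_kitchen_hall)}

== RESULT ==
["at(kitchen)", "have(k3)", "open(d_kitchen_hall)"]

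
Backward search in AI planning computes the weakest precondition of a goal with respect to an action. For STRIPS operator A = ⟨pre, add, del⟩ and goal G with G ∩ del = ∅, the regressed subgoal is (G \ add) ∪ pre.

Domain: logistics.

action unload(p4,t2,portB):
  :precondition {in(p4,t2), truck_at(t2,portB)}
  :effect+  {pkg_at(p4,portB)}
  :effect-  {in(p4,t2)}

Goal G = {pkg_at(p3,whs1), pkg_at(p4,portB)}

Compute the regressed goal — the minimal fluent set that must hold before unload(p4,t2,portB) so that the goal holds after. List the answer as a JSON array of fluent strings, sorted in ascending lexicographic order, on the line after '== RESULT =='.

Regress:
  G ∩ del = {}  (empty — regression defined)
  G \ add = {pkg_at(p3,whs1), pkg_at(p4,portB)} \ {pkg_at(p4,portB)} = {pkg_at(p3,whs1)}
  ∪ pre   = {pkg_at(p3,whs1)} ∪ {in(p4,t2), truck_at(t2,portB)}
          = {in(p4,t2), pkg_at(p3,whs1), truck_at(t2,portB)}

== RESULT ==
["in(p4,t2)", "pkg_at(p3,whs1)", "truck_at(t2,portB)"]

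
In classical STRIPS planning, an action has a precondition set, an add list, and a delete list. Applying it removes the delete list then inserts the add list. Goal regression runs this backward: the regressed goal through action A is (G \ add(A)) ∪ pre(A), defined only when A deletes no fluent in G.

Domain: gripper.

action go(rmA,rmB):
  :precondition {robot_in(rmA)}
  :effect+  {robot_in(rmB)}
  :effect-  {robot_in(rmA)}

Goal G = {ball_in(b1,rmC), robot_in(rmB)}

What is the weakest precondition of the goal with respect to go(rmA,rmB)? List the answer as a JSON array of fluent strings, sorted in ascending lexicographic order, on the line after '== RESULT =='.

Compute (G \ add) ∪ pre:
  G ∩ del = {}  (empty — regression defined)
  G \ add = {ball_in(b1,rmC), robot_in(rmB)} \ {robot_in(rmB)} = {ball_in(b1,rmC)}
  ∪ pre   = {ball_in(b1,rmC)} ∪ {robot_in(rmA)}
          = {ball_in(b1,rmC), robot_in(rmA)}

== RESULT ==
["ball_in(b1,rmC)", "robot_in(rmA)"]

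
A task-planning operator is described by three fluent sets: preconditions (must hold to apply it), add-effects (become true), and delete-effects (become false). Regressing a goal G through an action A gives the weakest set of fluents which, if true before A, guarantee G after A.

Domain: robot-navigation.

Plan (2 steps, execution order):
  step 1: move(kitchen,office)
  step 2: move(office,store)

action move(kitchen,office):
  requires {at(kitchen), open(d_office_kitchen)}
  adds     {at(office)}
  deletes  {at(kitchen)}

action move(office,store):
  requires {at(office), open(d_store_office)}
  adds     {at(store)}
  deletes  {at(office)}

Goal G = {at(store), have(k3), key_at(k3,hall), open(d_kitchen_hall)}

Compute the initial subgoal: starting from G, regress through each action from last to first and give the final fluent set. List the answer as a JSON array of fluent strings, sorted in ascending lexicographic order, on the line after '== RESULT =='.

Work backward from the goal:
  through step 2 (move(office,store)): drop {at(store)}, keep {have(k3), key_at(k3,hall), open(d_kitchen_hall)}, require {at(office), open(d_store_office)}
    → {at(office), have(k3), key_at(k3,hall), open(d_kitchen_hall), open(d_store_office)}
  through step 1 (move(kitchen,office)): drop {at(office)}, keep {have(k3), key_at(k3,hall), open(d_kitchen_hall), open(d_store_office)}, require {at(kitchen), open(d_office_kitchen)}
    → {at(kitchen), have(k3), key_at(k3,hall), open(d_kitchen_hall), open(d_office_kitchen), open(d_store_office)}

== RESULT ==
["at(kitchen)", "have(k3)", "key_at(k3,hall)", "open(d_kitchen_hall)", "open(d_office_kitchen)", "open(d_store_office)"]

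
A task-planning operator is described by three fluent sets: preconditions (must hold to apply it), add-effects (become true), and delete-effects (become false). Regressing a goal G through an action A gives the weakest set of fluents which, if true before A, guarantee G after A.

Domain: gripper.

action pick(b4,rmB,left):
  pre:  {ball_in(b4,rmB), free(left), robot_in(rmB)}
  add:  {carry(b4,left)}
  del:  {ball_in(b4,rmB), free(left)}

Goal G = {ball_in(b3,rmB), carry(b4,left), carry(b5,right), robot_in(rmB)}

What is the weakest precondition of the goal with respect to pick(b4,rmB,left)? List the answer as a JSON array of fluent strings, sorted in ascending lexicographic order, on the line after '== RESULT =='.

Regress:
  G ∩ del = {}  (empty — regression defined)
  G \ add = {ball_in(b3,rmB), carry(b4,left), carry(b5,right), robot_in(rmB)} \ {carry(b4,left)} = {ball_in(b3,rmB), carry(b5,right), robot_in(rmB)}
  ∪ pre   = {ball_in(b3,rmB), carry(b5,right), robot_in(rmB)} ∪ {ball_in(b4,rmB), free(left), robot_in(rmB)}
          = {ball_in(b3,rmB), ball_in(b4,rmB), carry(b5,right), free(left), robot_in(rmB)}

== RESULT ==
["ball_in(b3,rmB)", "ball_in(b4,rmB)", "carry(b5,right)", "free(left)", "robot_in(rmB)"]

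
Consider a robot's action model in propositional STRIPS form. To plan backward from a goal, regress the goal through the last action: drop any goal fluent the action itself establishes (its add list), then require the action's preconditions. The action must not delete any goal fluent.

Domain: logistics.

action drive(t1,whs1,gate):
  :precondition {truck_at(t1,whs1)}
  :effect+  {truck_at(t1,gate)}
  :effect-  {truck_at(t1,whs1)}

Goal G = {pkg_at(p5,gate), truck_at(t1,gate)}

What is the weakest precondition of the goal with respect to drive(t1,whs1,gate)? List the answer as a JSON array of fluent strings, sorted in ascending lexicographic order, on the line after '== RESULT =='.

Compute (G \ add) ∪ pre:
  G ∩ del = {}  (empty — regression defined)
  G \ add = {pkg_at(p5,gate), truck_at(t1,gate)} \ {truck_at(t1,gate)} = {pkg_at(p5,gate)}
  ∪ pre   = {pkg_at(p5,gate)} ∪ {truck_at(t1,whs1)}
          = {pkg_at(p5,gate), truck_at(t1,whs1)}

== RESULT ==
["pkg_at(p5,gate)", "truck_at(t1,whs1)"]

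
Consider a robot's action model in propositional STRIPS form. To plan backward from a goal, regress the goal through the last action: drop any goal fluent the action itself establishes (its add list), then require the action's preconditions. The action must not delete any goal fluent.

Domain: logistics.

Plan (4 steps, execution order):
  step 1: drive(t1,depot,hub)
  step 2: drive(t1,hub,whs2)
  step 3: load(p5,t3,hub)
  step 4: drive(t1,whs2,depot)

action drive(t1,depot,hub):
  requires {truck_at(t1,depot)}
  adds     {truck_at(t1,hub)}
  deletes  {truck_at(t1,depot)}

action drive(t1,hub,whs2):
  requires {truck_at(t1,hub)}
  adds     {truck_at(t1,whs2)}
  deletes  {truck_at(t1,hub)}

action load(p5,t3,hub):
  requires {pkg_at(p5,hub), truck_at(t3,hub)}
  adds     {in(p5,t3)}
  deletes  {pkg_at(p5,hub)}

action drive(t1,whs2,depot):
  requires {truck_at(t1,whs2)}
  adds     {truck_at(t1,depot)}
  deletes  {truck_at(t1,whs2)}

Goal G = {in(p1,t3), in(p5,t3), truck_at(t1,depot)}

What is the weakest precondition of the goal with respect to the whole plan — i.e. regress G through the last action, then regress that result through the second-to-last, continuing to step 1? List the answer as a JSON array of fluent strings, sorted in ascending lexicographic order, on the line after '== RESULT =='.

Regress step by step:
  through step 4 (drive(t1,whs2,depot)): drop {truck_at(t1,depot)}, keep {in(p1,t3), in(p5,t3)}, require {truck_at(t1,whs2)}
    → {in(p1,t3), in(p5,t3), truck_at(t1,whs2)}
  through step 3 (load(p5,t3,hub)): drop {in(p5,t3)}, keep {in(p1,t3), truck_at(t1,whs2)}, require {pkg_at(p5,hub), truck_at(t3,hub)}
    → {in(p1,t3), pkg_at(p5,hub), truck_at(t1,whs2), truck_at(t3,hub)}
  through step 2 (drive(t1,hub,whs2)): drop {truck_at(t1,whs2)}, keep {in(p1,t3), pkg_at(p5,hub), truck_at(t3,hub)}, require {truck_at(t1,hub)}
    → {in(p1,t3), pkg_at(p5,hub), truck_at(t1,hub), truck_at(t3,hub)}
  through step 1 (drive(t1,depot,hub)): drop {truck_at(t1,hub)}, keep {in(p1,t3), pkg_at(p5,hub), truck_at(t3,hub)}, require {truck_at(t1,depot)}
    → {in(p1,t3), pkg_at(p5,hub), truck_at(t1,depot), truck_at(t3,hub)}

== RESULT ==
["in(p1,t3)", "pkg_at(p5,hub)", "truck_at(t1,depot)", "truck_at(t3,hub)"]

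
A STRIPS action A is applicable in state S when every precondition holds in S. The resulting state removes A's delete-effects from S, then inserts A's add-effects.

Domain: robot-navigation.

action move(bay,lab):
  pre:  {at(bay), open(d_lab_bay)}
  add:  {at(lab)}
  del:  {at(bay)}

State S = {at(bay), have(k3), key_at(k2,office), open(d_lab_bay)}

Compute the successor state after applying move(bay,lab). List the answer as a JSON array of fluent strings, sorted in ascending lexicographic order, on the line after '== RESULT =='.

Compute (S \ del) ∪ add:
  pre ⊆ S: {at(bay), open(d_lab_bay)} ⊆ S  — applicable
  S \ del = {have(k3), key_at(k2,office), open(d_lab_bay)}
  ∪ add   = {at(lab), have(k3), key_at(k2,office), open(d_lab_bay)}

== RESULT ==
["at(lab)", "have(k3)", "key_at(k2,office)", "open(d_lab_bay)"]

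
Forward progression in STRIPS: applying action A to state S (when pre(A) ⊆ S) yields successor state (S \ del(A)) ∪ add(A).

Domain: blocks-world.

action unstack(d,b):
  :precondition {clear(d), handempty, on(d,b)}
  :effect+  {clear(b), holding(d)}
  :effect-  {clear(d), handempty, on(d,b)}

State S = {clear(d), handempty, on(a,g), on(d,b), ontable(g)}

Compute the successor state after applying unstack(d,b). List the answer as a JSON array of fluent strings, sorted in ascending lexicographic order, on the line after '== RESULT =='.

Progress:
  pre ⊆ S: {clear(d), handempty, on(d,b)} ⊆ S  — applicable
  S \ del = {on(a,g), ontable(g)}
  ∪ add   = {clear(b), holding(d), on(a,g), ontable(g)}

== RESULT ==
["clear(b)", "holding(d)", "on(a,g)", "ontable(g)"]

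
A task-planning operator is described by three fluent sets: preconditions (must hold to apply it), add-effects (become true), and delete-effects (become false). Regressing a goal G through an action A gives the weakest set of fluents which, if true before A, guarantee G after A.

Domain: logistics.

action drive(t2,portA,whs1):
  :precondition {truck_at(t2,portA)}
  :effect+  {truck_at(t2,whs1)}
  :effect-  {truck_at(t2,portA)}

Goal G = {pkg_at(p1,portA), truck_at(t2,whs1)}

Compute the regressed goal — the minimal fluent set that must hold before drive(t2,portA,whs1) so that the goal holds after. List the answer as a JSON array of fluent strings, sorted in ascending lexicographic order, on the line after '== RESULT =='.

Regress:
  G ∩ del = {}  (empty — regression defined)
  G \ add = {pkg_at(p1,portA), truck_at(t2,whs1)} \ {truck_at(t2,whs1)} = {pkg_at(p1,portA)}
  ∪ pre   = {pkg_at(p1,portA)} ∪ {truck_at(t2,portA)}
          = {pkg_at(p1,portA), truck_at(t2,portA)}

== RESULT ==
["pkg_at(p1,portA)", "truck_at(t2,portA)"]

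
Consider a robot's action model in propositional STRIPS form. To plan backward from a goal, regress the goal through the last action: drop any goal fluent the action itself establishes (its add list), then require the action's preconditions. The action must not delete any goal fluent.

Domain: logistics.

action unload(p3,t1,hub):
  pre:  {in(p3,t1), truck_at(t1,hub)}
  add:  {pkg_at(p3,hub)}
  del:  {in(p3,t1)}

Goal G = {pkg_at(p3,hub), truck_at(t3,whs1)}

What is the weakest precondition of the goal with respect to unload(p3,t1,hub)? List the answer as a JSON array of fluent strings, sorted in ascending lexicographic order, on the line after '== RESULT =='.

Regress:
  G ∩ del = {}  (empty — regression defined)
  G \ add = {pkg_at(p3,hub), truck_at(t3,whs1)} \ {pkg_at(p3,hub)} = {truck_at(t3,whs1)}
  ∪ pre   = {truck_at(t3,whs1)} ∪ {in(p3,t1), truck_at(t1,hub)}
          = {in(p3,t1), truck_at(t1,hub), truck_at(t3,whs1)}

== RESULT ==
["in(p3,t1)", "truck_at(t1,hub)", "truck_at(t3,whs1)"]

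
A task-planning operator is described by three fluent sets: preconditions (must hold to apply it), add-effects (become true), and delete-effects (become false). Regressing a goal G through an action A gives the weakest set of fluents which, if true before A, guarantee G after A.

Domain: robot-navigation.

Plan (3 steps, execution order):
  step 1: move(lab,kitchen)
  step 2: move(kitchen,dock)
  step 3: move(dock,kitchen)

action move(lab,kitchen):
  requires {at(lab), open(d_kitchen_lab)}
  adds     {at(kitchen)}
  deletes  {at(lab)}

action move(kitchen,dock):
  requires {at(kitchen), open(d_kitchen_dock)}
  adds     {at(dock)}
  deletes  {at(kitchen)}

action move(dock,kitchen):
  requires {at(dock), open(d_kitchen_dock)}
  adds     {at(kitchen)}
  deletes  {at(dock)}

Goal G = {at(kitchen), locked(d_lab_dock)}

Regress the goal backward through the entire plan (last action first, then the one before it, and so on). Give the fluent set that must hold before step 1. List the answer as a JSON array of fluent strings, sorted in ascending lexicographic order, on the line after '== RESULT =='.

Regress step by step:
  through step 3 (move(dock,kitchen)): drop {at(kitchen)}, keep {locked(d_lab_dock)}, require {at(dock), open(d_kitchen_dock)}
    → {at(dock), locked(d_lab_dock), open(d_kitchen_dock)}
  through step 2 (move(kitchen,dock)): drop {at(dock)}, keep {locked(d_lab_dock), open(d_kitchen_dock)}, require {at(kitchen), open(d_kitchen_dock)}
    → {at(kitchen), locked(d_lab_dock), open(d_kitchen_dock)}
  through step 1 (move(lab,kitchen)): drop {at(kitchen)}, keep {locked(d_lab_dock), open(d_kitchen_dock)}, require {at(lab), open(d_kitchen_lab)}
    → {at(lab), locked(d_lab_dock), open(d_kitchen_dock), open(d_kitchen_lab)}

== RESULT ==
["at(lab)", "locked(d_lab_dock)", "open(d_kitchen_dock)", "open(d_kitchen_lab)"]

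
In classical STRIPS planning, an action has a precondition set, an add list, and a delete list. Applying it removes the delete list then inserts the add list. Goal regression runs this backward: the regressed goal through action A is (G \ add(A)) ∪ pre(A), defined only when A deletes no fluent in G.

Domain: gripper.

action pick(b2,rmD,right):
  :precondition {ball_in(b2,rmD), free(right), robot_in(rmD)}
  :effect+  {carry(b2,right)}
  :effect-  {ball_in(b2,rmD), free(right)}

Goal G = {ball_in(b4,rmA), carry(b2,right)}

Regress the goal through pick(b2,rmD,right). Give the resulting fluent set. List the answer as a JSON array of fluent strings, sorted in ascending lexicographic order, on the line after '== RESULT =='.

Regress:
  G ∩ del = {}  (empty — regression defined)
  G \ add = {ball_in(b4,rmA), carry(b2,right)} \ {carry(b2,right)} = {ball_in(b4,rmA)}
  ∪ pre   = {ball_in(b4,rmA)} ∪ {ball_in(b2,rmD), free(right), robot_in(rmD)}
          = {ball_in(b2,rmD), ball_in(b4,rmA), free(right), robot_in(rmD)}

== RESULT ==
["ball_in(b2,rmD)", "ball_in(b4,rmA)", "free(right)", "robot_in(rmD)"]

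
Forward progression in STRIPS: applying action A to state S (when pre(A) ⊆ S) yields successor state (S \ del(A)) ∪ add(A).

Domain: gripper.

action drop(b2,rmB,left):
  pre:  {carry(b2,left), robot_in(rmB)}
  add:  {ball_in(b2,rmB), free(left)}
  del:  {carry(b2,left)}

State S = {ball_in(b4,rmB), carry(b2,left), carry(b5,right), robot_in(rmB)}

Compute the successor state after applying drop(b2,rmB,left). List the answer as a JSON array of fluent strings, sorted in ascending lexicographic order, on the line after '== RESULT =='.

Progress:
  pre ⊆ S: {carry(b2,left), robot_in(rmB)} ⊆ S  — applicable
  S \ del = {ball_in(b4,rmB), carry(b5,right), robot_in(rmB)}
  ∪ add   = {ball_in(b2,rmB), ball_in(b4,rmB), carry(b5,right), free(left), robot_in(rmB)}

== RESULT ==
["ball_in(b2,rmB)", "ball_in(b4,rmB)", "carry(b5,right)", "free(left)", "robot_in(rmB)"]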